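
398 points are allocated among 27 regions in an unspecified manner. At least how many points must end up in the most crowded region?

By pigeonhole, the 27 regions are the holes and the 398 points are the pigeons.
If every region held at most 14 points, the total would be at most 27 × 14 = 378, which is less than 398.
So some region holds at least ⌈398/27⌉ = 15 points.

15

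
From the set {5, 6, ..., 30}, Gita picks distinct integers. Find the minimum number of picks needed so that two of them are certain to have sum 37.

Two chosen integers sum to 37 exactly when both halves of some pair {x, 37−x} with 7 ≤ x ≤ 37−x ≤ 30 are chosen — 12 such pairs.
The remaining 2 elements (those with no distinct partner in range) can never complete a 37-sum, so the worst case takes all of them and one from each pair: 2 + 12 = 14.
By pigeonhole, the 15th integer has to be the second member of some pair, so 14 + 1 = 15.

15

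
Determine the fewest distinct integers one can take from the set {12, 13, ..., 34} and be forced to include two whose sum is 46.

Two chosen integers sum to 46 exactly when both halves of some pair {x, 46−x} with 12 ≤ x ≤ 46−x ≤ 34 are chosen — 11 such pairs.
The remaining 1 element (those with no distinct partner in range) can never complete a 46-sum, so the worst case takes all of them and one from each pair: 1 + 11 = 12.
The 13th integer has to be the second member of some pair, so 12 + 1 = 13.

13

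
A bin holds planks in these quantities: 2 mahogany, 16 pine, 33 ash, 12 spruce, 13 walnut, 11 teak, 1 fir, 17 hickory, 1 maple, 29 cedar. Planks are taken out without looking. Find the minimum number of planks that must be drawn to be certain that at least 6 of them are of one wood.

The 10 woods are the holes; the planks drawn are the pigeons.
To avoid 6 of any one wood, the worst case takes at most 5 of each wood, or every plank of a wood that has fewer than 5.
That gives 2 + 5 + 5 + 5 + 5 + 5 + 1 + 5 + 1 + 5 = 39 planks with no wood reaching 6.
The next plank forces some wood to 6, so 39 + 1 = 40.

40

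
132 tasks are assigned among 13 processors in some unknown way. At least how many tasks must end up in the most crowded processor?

The 13 processors are the holes and the 132 tasks are the pigeons.
If every processor held at most 10 tasks, the total would be at most 13 × 10 = 130, which is less than 132.
So some processor holds at least ⌈132/13⌉ = 11 tasks.

11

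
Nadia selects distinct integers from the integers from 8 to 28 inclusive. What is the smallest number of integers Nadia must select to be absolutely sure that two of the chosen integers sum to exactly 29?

Group the elements by complementary pair {x, 29−x}: {8,21}, {9,20}, {10,19}, …, giving 7 two-element pairs and 7 integers whose partner 29−x falls outside [8,28].
By pigeonhole, treating each of those 14 groups as a pigeonhole, one can pick one integer per group — 14 integers — with no two summing to 29.
The 15th integer lands in an occupied pair, forcing a sum of 29.

15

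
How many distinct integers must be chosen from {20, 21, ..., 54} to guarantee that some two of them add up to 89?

26

Group the elements by complementary pair {x, 89−x}: {35,54}, {36,53}, {37,52}, …, giving 10 two-element pairs and 15 integers whose partner 89−x falls outside [20,54].
Pigeonhole: treating each of those 25 groups as a pigeonhole, one can pick one integer per group — 25 integers — with no two summing to 89.
The 26th integer lands in an occupied pair, forcing a sum of 89.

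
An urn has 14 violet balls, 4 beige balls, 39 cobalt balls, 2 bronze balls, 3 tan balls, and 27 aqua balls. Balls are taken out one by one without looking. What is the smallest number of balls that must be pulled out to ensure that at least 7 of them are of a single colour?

28

By pigeonhole, the 6 colours are the holes; the balls drawn are the pigeons.
To avoid 7 of any one colour, the worst case takes at most 6 of each colour, or every ball of a colour that has fewer than 6.
That gives 6 + 4 + 6 + 2 + 3 + 6 = 27 balls with no colour reaching 7.
The next ball forces some colour to 7, so 27 + 1 = 28.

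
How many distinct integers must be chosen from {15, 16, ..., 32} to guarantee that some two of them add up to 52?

13

Two chosen integers sum to 52 exactly when both halves of some pair {x, 52−x} with 20 ≤ x ≤ 52−x ≤ 32 are chosen — 6 such pairs.
The remaining 6 elements (those with no distinct partner in range) can never complete a 52-sum, so the worst case takes all of them and one from each pair: 6 + 6 = 12.
The 13th integer has to be the second member of some pair, so 12 + 1 = 13.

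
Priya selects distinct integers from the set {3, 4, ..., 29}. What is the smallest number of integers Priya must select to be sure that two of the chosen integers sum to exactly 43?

20

Two chosen integers sum to 43 exactly when both halves of some pair {x, 43−x} with 14 ≤ x ≤ 43−x ≤ 29 are chosen — 8 such pairs.
The remaining 11 elements (those with no distinct partner in range) can never complete a 43-sum, so the worst case takes all of them and one from each pair: 11 + 8 = 19.
The 20th integer has to be the second member of some pair, so 19 + 1 = 20.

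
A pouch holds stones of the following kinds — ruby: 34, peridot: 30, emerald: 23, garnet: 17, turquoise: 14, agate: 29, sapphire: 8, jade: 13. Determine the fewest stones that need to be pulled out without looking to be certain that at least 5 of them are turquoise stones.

159

In the worst case for collecting turquoise stones, every non-turquoise stone comes out first.
There are 34 + 30 + 23 + 17 + 29 + 8 + 13 = 154 non-turquoise stones altogether.
After those, each further stone must be turquoise, so 154 + 5 = 159 draws guarantee 5 turquoise stones.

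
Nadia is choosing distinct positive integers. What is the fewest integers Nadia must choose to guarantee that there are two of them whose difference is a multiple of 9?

Integers whose pairwise differences are multiples of 9 are exactly those sharing a remainder mod 9. By the pigeonhole principle, the 9 residue classes mod 9 are the pigeonholes.
With 9 integers one could put 1 in each residue class and have no class reach 2.
The 10th integer pushes some class to 2, so 9·1 + 1 = 10.

10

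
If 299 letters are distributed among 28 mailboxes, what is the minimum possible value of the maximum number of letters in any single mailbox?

Pigeonhole: the 28 mailboxes are the holes and the 299 letters are the pigeons.
If every mailbox held at most 10 letters, the total would be at most 28 × 10 = 280, which is less than 299.
So some mailbox holds at least ⌈299/28⌉ = 11 letters.

11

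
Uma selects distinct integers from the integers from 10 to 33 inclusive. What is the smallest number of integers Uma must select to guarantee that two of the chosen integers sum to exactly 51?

Group the elements by complementary pair {x, 51−x}: {18,33}, {19,32}, {20,31}, …, giving 8 two-element pairs and 8 integers whose partner 51−x falls outside [10,33].
By the pigeonhole principle, treating each of those 16 groups as a pigeonhole, one can pick one integer per group — 16 integers — with no two summing to 51.
The 17th integer lands in an occupied pair, forcing a sum of 51.

17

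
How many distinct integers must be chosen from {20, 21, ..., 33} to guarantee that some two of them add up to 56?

Two chosen integers sum to 56 exactly when both halves of some pair {x, 56−x} with 23 ≤ x ≤ 56−x ≤ 33 are chosen — 5 such pairs.
The remaining 4 elements (those with no distinct partner in range) can never complete a 56-sum, so the worst case takes all of them and one from each pair: 4 + 5 = 9.
The 10th integer has to be the second member of some pair, so 9 + 1 = 10.

10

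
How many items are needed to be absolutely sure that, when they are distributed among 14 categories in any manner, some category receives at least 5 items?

57

With 56 items one could put exactly 4 in each of the 14 categories, and no category would reach 5.
One more item must land in a category that already has 4, giving it 5.
So 14 × 4 + 1 = 57 items are required.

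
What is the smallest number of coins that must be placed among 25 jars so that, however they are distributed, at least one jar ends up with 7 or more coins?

With 150 coins one could put exactly 6 in each of the 25 jars, and no jar would reach 7.
By the pigeonhole principle, one more coin must land in a jar that already has 6, giving it 7.
So 25 × 6 + 1 = 151 coins are required.

151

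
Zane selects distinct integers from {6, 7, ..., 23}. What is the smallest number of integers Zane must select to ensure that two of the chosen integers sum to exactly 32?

A set avoiding the sum 32 can contain at most one of each pair {x, 32−x}, plus the 4 elements whose complement lies outside the range or equal to its own complement.
The integers 6, …, 16 (11 of them) are such a set: any two sum to at least 6+7 = 13 and at most 15+16 = 31 < 32.
Any 12th integer completes one of the 7 pairs, so 12 choices force a sum of 32.

12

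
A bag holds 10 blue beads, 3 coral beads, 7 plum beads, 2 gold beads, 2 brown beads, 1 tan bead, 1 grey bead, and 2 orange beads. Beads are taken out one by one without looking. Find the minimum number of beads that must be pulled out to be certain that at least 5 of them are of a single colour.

20

An adversary could hand out at most 4 beads per colour (6 colours run out sooner): 4 + 3 + 4 + 2 + 2 + 1 + 1 + 2 = 19 beads and still no colour has 5.
By pigeonhole, one more bead lands in a colour already at 4, so 20 draws are enough and 19 are not.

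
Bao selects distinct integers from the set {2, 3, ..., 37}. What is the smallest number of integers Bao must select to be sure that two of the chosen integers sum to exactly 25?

Group the elements by complementary pair {x, 25−x}: {2,23}, {3,22}, {4,21}, …, giving 11 two-element pairs and 14 integers whose partner 25−x falls outside [2,37].
Treating each of those 25 groups as a pigeonhole, one can pick one integer per group — 25 integers — with no two summing to 25.
The 26th integer lands in an occupied pair, forcing a sum of 25.

26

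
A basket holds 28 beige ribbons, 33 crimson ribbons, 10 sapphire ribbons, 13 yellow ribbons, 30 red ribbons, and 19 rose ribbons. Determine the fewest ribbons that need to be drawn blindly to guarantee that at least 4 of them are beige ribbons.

In the worst case for collecting beige ribbons, every non-beige ribbon comes out first.
There are 33 + 10 + 13 + 30 + 19 = 105 non-beige ribbons altogether.
After those, each further ribbon must be beige, so 105 + 4 = 109 draws guarantee 4 beige ribbons.

109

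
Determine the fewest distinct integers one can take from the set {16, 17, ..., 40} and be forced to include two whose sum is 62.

A set avoiding the sum 62 can contain at most one of each pair {x, 62−x}, plus the 7 elements whose complement lies outside the range or equal to its own complement.
The integers 16, …, 31 (16 of them) are such a set: any two sum to at least 16+17 = 33 and at most 30+31 = 61 < 62.
By pigeonhole, any 17th integer completes one of the 9 pairs, so 17 choices force a sum of 62.

17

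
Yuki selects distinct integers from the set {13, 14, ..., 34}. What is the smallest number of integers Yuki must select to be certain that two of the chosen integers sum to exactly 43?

14

A set avoiding the sum 43 can contain at most one of each pair {x, 43−x}, plus the 4 elements whose complement lies outside the range.
The integers 22, …, 34 (13 of them) are such a set: any two sum to at least 22+23 = 45 > 43.
By the pigeonhole principle, any 14th integer completes one of the 9 pairs, so 14 choices force a sum of 43.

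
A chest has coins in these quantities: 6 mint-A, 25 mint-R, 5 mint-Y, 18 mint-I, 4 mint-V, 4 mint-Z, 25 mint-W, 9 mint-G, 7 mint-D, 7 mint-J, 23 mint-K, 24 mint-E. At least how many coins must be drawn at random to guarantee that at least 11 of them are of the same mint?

By pigeonhole, the 12 mints are the holes; the coins drawn are the pigeons.
To avoid 11 of any one mint, the worst case takes at most 10 of each mint, or every coin of a mint that has fewer than 10.
That gives 6 + 10 + 5 + 10 + 4 + 4 + 10 + 9 + 7 + 7 + 10 + 10 = 92 coins with no mint reaching 11.
The next coin forces some mint to 11, so 92 + 1 = 93.

93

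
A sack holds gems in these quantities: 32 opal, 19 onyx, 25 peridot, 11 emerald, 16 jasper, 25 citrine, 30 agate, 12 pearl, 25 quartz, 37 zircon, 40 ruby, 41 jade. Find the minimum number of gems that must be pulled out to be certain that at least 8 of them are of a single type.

85

By pigeonhole, put each drawn gem into a box by type. The largest draw with every box below 8 takes min(count, 7) from each type.
Σ min(cᵢ, 7) = 7 + 7 + 7 + 7 + 7 + 7 + 7 + 7 + 7 + 7 + 7 + 7 = 84.
Draw number 84 + 1 = 85 must push one box to 8.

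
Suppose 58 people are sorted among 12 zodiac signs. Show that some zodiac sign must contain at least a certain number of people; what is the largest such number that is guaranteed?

Pigeonhole: the 12 zodiac signs are the holes and the 58 people are the pigeons.
If every zodiac sign held at most 4 people, the total would be at most 12 × 4 = 48, which is less than 58.
So some zodiac sign holds at least ⌈58/12⌉ = 5 people.

5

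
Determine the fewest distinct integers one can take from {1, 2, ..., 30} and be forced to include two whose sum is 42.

22

Group the elements by complementary pair {x, 42−x}: {12,30}, {13,29}, {14,28}, …, giving 9 two-element pairs, the single value 21 (it cannot pair with itself since the integers are distinct), and 11 integers whose partner 42−x falls outside [1,30].
Pigeonhole: treating each of those 21 groups as a pigeonhole, one can pick one integer per group — 21 integers — with no two summing to 42.
The 22nd integer lands in an occupied pair, forcing a sum of 42.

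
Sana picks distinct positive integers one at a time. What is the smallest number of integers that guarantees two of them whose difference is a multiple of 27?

28

Integers whose pairwise differences are multiples of 27 are exactly those sharing a remainder mod 27. The 27 residue classes mod 27 are the pigeonholes.
With 27 integers one could put 1 in each residue class and have no class reach 2.
The 28th integer pushes some class to 2, so 27·1 + 1 = 28.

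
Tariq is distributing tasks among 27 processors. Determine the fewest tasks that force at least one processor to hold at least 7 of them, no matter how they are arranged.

With 162 tasks one could put exactly 6 in each of the 27 processors, and no processor would reach 7.
By pigeonhole, one more task must land in a processor that already has 6, giving it 7.
So 27 × 6 + 1 = 163 tasks are required.

163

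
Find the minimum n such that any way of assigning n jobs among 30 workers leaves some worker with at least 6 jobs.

151

With 150 jobs one could put exactly 5 in each of the 30 workers, and no worker would reach 6.
One more job must land in a worker that already has 5, giving it 6.
So 30 × 5 + 1 = 151 jobs are required.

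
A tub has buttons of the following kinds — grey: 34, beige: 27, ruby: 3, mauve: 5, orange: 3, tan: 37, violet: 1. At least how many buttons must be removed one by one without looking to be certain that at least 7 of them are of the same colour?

31

An adversary could hand out at most 6 buttons per colour (4 colours run out sooner): 6 + 6 + 3 + 5 + 3 + 6 + 1 = 30 buttons and still no colour has 7.
By pigeonhole, one more button lands in a colour already at 6, so 31 draws are enough and 30 are not.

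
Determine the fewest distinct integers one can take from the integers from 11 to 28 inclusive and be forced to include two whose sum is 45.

13

Group the elements by complementary pair {x, 45−x}: {17,28}, {18,27}, {19,26}, …, giving 6 two-element pairs and 6 integers whose partner 45−x falls outside [11,28].
Treating each of those 12 groups as a pigeonhole, one can pick one integer per group — 12 integers — with no two summing to 45.
The 13th integer lands in an occupied pair, forcing a sum of 45.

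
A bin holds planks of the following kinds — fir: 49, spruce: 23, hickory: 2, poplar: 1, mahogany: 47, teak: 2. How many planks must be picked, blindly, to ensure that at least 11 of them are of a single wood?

By pigeonhole, the 6 woods are the holes; the planks drawn are the pigeons.
To avoid 11 of any one wood, the worst case takes at most 10 of each wood, or every plank of a wood that has fewer than 10.
That gives 10 + 10 + 2 + 1 + 10 + 2 = 35 planks with no wood reaching 11.
The next plank forces some wood to 11, so 35 + 1 = 36.

36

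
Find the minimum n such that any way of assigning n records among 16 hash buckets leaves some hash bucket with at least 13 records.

With 192 records one could put exactly 12 in each of the 16 hash buckets, and no hash bucket would reach 13.
By pigeonhole, one more record must land in a hash bucket that already has 12, giving it 13.
So 16 × 12 + 1 = 193 records are required.

193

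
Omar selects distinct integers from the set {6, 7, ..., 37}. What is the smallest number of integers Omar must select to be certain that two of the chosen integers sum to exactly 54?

23

Group the elements by complementary pair {x, 54−x}: {17,37}, {18,36}, {19,35}, …, giving 10 two-element pairs, the single value 27 (it cannot pair with itself since the integers are distinct), and 11 integers whose partner 54−x falls outside [6,37].
Pigeonhole: treating each of those 22 groups as a pigeonhole, one can pick one integer per group — 22 integers — with no two summing to 54.
The 23rd integer lands in an occupied pair, forcing a sum of 54.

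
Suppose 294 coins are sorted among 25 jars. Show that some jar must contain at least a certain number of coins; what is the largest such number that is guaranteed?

12

Pigeonhole: the 25 jars are the holes and the 294 coins are the pigeons.
If every jar held at most 11 coins, the total would be at most 25 × 11 = 275, which is less than 294.
So some jar holds at least ⌈294/25⌉ = 12 coins.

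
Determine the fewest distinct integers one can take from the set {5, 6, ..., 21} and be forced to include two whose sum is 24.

11

Group the elements by complementary pair {x, 24−x}: {5,19}, {6,18}, {7,17}, …, giving 7 two-element pairs, the single value 12 (it cannot pair with itself since the integers are distinct), and 2 integers whose partner 24−x falls outside [5,21].
By the pigeonhole principle, treating each of those 10 groups as a pigeonhole, one can pick one integer per group — 10 integers — with no two summing to 24.
The 11th integer lands in an occupied pair, forcing a sum of 24.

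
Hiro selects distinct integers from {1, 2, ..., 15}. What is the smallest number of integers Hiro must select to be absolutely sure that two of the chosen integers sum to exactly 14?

10

Two chosen integers sum to 14 exactly when both halves of some pair {x, 14−x} with 1 ≤ x ≤ 14−x ≤ 13 are chosen — 6 such pairs.
The remaining 3 elements (those with no distinct partner in range) can never complete a 14-sum, so the worst case takes all of them and one from each pair: 3 + 6 = 9.
The 10th integer has to be the second member of some pair, so 9 + 1 = 10.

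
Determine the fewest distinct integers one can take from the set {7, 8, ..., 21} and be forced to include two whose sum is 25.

10

Two chosen integers sum to 25 exactly when both halves of some pair {x, 25−x} with 7 ≤ x ≤ 25−x ≤ 18 are chosen — 6 such pairs.
The remaining 3 elements (those with no distinct partner in range) can never complete a 25-sum, so the worst case takes all of them and one from each pair: 3 + 6 = 9.
Pigeonhole: the 10th integer has to be the second member of some pair, so 9 + 1 = 10.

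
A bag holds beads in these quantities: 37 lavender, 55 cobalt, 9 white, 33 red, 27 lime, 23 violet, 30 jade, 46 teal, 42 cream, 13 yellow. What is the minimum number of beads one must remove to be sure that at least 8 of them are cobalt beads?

In the worst case for collecting cobalt beads, every non-cobalt bead comes out first.
There are 37 + 9 + 33 + 27 + 23 + 30 + 46 + 42 + 13 = 260 non-cobalt beads altogether.
After those, each further bead must be cobalt, so 260 + 8 = 268 draws guarantee 8 cobalt beads.

268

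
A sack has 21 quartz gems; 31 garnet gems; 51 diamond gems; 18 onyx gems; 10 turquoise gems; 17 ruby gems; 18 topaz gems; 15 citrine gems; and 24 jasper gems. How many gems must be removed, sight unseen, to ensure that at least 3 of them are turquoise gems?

In the worst case for collecting turquoise gems, every non-turquoise gem comes out first.
There are 21 + 31 + 51 + 18 + 17 + 18 + 15 + 24 = 195 non-turquoise gems altogether.
After those, each further gem must be turquoise, so 195 + 3 = 198 draws guarantee 3 turquoise gems.

198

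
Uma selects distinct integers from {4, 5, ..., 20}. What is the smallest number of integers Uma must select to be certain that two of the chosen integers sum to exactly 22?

A set avoiding the sum 22 can contain at most one of each pair {x, 22−x}, plus the 3 elements whose complement lies outside the range or equal to its own complement.
The integers 11, …, 20 (10 of them) are such a set: any two sum to at least 11+12 = 23 > 22.
Any 11th integer completes one of the 7 pairs, so 11 choices force a sum of 22.

11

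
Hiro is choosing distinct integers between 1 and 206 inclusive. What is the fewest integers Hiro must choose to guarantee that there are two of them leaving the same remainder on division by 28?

29

By pigeonhole, the 28 residue classes mod 28 are the pigeonholes.
With 28 integers one could put 1 in each residue class and have no class reach 2.
The 29th integer pushes some class to 2, so 28·1 + 1 = 29.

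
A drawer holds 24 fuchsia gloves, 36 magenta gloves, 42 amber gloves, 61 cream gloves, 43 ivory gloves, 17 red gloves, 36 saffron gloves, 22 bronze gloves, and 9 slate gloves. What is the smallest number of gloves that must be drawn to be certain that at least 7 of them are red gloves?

280

In the worst case for collecting red gloves, every non-red glove comes out first.
There are 24 + 36 + 42 + 61 + 43 + 36 + 22 + 9 = 273 non-red gloves altogether.
After those, each further glove must be red, so 273 + 7 = 280 draws guarantee 7 red gloves.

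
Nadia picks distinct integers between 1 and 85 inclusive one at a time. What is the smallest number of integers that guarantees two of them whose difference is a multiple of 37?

Integers whose pairwise differences are multiples of 37 are exactly those sharing a remainder mod 37. The 37 residue classes mod 37 are the pigeonholes.
With 37 integers one could put 1 in each residue class and have no class reach 2.
The 38th integer pushes some class to 2, so 37·1 + 1 = 38.

38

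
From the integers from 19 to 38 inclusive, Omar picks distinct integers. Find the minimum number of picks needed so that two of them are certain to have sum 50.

15

A set avoiding the sum 50 can contain at most one of each pair {x, 50−x}, plus the 8 elements whose complement lies outside the range or equal to its own complement.
The integers 25, …, 38 (14 of them) are such a set: any two sum to at least 25+26 = 51 > 50.
Pigeonhole: any 15th integer completes one of the 6 pairs, so 15 choices force a sum of 50.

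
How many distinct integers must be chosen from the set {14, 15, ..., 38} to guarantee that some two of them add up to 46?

17

A set avoiding the sum 46 can contain at most one of each pair {x, 46−x}, plus the 7 elements whose complement lies outside the range or equal to its own complement.
The integers 23, …, 38 (16 of them) are such a set: any two sum to at least 23+24 = 47 > 46.
By the pigeonhole principle, any 17th integer completes one of the 9 pairs, so 17 choices force a sum of 46.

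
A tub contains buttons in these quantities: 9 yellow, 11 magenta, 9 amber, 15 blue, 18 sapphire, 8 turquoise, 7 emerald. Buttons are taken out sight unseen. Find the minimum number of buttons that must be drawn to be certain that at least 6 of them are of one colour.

Put each drawn button into a box by colour. The largest draw with every box below 6 takes min(count, 5) from each colour.
Σ min(cᵢ, 5) = 5 + 5 + 5 + 5 + 5 + 5 + 5 = 35.
Draw number 35 + 1 = 36 must push one box to 6.

36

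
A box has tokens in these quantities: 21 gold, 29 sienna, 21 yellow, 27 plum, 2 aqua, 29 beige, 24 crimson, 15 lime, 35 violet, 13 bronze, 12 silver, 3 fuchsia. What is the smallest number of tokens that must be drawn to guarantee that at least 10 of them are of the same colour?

96

Pigeonhole: put each drawn token into a box by colour. The largest draw with every box below 10 takes min(count, 9) from each colour; colours with fewer than 9 contribute all they have.
Σ min(cᵢ, 9) = 9 + 9 + 9 + 9 + 2 + 9 + 9 + 9 + 9 + 9 + 9 + 3 = 95.
Draw number 95 + 1 = 96 must push one box to 10.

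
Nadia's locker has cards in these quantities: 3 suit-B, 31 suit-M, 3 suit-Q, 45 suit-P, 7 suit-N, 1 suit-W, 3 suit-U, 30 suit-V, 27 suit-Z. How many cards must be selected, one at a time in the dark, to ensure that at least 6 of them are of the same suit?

36

Put each drawn card into a box by suit. The largest draw with every box below 6 takes min(count, 5) from each suit; suits with fewer than 5 contribute all they have.
Σ min(cᵢ, 5) = 3 + 5 + 3 + 5 + 5 + 1 + 3 + 5 + 5 = 35.
Draw number 35 + 1 = 36 must push one box to 6.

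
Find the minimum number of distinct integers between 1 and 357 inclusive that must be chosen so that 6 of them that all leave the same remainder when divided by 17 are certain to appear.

86

By the pigeonhole principle, the 17 residue classes mod 17 are the pigeonholes.
With 85 integers one could put 5 in each residue class and have no class reach 6.
The 86th integer pushes some class to 6, so 17·5 + 1 = 86.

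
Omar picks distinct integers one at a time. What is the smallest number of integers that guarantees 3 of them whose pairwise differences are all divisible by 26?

Integers whose pairwise differences are multiples of 26 are exactly those sharing a remainder mod 26. The 26 residue classes mod 26 are the pigeonholes.
With 52 integers one could put 2 in each residue class and have no class reach 3.
The 53rd integer pushes some class to 3, so 26·2 + 1 = 53.

53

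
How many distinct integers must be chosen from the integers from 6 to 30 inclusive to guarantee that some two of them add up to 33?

Group the elements by complementary pair {x, 33−x}: {6,27}, {7,26}, {8,25}, …, giving 11 two-element pairs and 3 integers whose partner 33−x falls outside [6,30].
By the pigeonhole principle, treating each of those 14 groups as a pigeonhole, one can pick one integer per group — 14 integers — with no two summing to 33.
The 15th integer lands in an occupied pair, forcing a sum of 33.

15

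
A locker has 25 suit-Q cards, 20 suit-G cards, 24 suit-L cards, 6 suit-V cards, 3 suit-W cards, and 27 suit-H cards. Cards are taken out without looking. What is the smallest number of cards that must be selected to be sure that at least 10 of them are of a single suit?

46

Pigeonhole: put each drawn card into a box by suit. The largest draw with every box below 10 takes min(count, 9) from each suit; suits with fewer than 9 contribute all they have.
Σ min(cᵢ, 9) = 9 + 9 + 9 + 6 + 3 + 9 = 45.
Draw number 45 + 1 = 46 must push one box to 10.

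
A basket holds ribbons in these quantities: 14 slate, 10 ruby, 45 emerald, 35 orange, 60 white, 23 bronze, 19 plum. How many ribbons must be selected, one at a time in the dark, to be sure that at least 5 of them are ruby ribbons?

201

In the worst case for collecting ruby ribbons, every non-ruby ribbon comes out first.
There are 14 + 45 + 35 + 60 + 23 + 19 = 196 non-ruby ribbons altogether.
After those, each further ribbon must be ruby, so 196 + 5 = 201 draws guarantee 5 ruby ribbons.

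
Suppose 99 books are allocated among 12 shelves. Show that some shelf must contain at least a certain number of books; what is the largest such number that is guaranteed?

9

By the pigeonhole principle, the 12 shelves are the holes and the 99 books are the pigeons.
If every shelf held at most 8 books, the total would be at most 12 × 8 = 96, which is less than 99.
So some shelf holds at least ⌈99/12⌉ = 9 books.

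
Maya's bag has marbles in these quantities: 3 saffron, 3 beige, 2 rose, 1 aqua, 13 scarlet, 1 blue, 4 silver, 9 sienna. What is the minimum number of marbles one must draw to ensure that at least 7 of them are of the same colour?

Put each drawn marble into a box by colour. The largest draw with every box below 7 takes min(count, 6) from each colour; colours with fewer than 6 contribute all they have.
Σ min(cᵢ, 6) = 3 + 3 + 2 + 1 + 6 + 1 + 4 + 6 = 26.
Draw number 26 + 1 = 27 must push one box to 7.

27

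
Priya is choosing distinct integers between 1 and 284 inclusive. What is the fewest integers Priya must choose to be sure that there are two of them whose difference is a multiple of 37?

38

Integers whose pairwise differences are multiples of 37 are exactly those sharing a remainder mod 37. The 37 residue classes mod 37 are the pigeonholes.
With 37 integers one could put 1 in each residue class and have no class reach 2.
The 38th integer pushes some class to 2, so 37·1 + 1 = 38.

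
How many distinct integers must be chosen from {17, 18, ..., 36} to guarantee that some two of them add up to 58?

Two chosen integers sum to 58 exactly when both halves of some pair {x, 58−x} with 22 ≤ x ≤ 58−x ≤ 36 are chosen — 7 such pairs.
The remaining 6 elements (those with no distinct partner in range) can never complete a 58-sum, so the worst case takes all of them and one from each pair: 6 + 7 = 13.
By the pigeonhole principle, the 14th integer has to be the second member of some pair, so 13 + 1 = 14.

14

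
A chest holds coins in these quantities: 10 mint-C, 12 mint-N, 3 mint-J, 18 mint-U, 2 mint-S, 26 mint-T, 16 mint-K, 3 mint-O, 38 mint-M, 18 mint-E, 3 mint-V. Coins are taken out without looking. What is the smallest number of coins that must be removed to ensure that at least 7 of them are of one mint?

54

By the pigeonhole principle, the 11 mints are the holes; the coins drawn are the pigeons.
To avoid 7 of any one mint, the worst case takes at most 6 of each mint, or every coin of a mint that has fewer than 6.
That gives 6 + 6 + 3 + 6 + 2 + 6 + 6 + 3 + 6 + 6 + 3 = 53 coins with no mint reaching 7.
The next coin forces some mint to 7, so 53 + 1 = 54.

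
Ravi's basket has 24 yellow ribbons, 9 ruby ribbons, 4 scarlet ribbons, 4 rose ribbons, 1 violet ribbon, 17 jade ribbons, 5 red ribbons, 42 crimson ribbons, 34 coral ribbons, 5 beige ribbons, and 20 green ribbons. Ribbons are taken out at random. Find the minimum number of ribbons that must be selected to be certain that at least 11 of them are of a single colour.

An adversary could hand out at most 10 ribbons per colour (6 colours run out sooner): 10 + 9 + 4 + 4 + 1 + 10 + 5 + 10 + 10 + 5 + 10 = 78 ribbons and still no colour has 11.
By pigeonhole, one more ribbon lands in a colour already at 10, so 79 draws are enough and 78 are not.

79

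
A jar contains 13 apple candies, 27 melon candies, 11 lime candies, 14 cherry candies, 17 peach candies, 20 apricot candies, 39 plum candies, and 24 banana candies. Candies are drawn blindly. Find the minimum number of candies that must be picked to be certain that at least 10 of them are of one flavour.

An adversary could hand out at most 9 candies per flavour: 9 + 9 + 9 + 9 + 9 + 9 + 9 + 9 = 72 candies and still no flavour has 10.
By pigeonhole, one more candy lands in a flavour already at 9, so 73 draws are enough and 72 are not.

73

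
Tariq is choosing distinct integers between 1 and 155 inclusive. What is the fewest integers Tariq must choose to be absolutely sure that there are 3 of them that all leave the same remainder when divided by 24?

49

By the pigeonhole principle, the 24 residue classes mod 24 are the pigeonholes.
With 48 integers one could put 2 in each residue class and have no class reach 3.
The 49th integer pushes some class to 3, so 24·2 + 1 = 49.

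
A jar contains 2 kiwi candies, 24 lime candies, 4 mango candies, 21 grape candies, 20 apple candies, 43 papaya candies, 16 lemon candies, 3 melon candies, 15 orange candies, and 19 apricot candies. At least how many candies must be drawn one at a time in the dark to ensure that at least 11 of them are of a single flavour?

By pigeonhole, put each drawn candy into a box by flavour. The largest draw with every box below 11 takes min(count, 10) from each flavour; flavours with fewer than 10 contribute all they have.
Σ min(cᵢ, 10) = 2 + 10 + 4 + 10 + 10 + 10 + 10 + 3 + 10 + 10 = 79.
Draw number 79 + 1 = 80 must push one box to 11.

80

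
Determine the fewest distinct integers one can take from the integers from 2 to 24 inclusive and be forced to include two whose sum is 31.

A set avoiding the sum 31 can contain at most one of each pair {x, 31−x}, plus the 5 elements whose complement lies outside the range.
The integers 2, …, 15 (14 of them) are such a set: any two sum to at least 2+3 = 5 and at most 14+15 = 29 < 31.
Pigeonhole: any 15th integer completes one of the 9 pairs, so 15 choices force a sum of 31.

15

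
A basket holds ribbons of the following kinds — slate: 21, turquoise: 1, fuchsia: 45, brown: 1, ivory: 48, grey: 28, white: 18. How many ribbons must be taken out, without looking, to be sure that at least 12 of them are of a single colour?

Pigeonhole: put each drawn ribbon into a box by colour. The largest draw with every box below 12 takes min(count, 11) from each colour; colours with fewer than 11 contribute all they have.
Σ min(cᵢ, 11) = 11 + 1 + 11 + 1 + 11 + 11 + 11 = 57.
Draw number 57 + 1 = 58 must push one box to 12.

58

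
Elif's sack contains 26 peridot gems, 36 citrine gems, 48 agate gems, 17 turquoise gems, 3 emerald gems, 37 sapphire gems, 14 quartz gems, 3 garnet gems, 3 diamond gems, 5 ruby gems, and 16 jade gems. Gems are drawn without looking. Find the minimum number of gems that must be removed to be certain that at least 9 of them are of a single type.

By the pigeonhole principle, the 11 types are the holes; the gems drawn are the pigeons.
To avoid 9 of any one type, the worst case takes at most 8 of each type, or every gem of a type that has fewer than 8.
That gives 8 + 8 + 8 + 8 + 3 + 8 + 8 + 3 + 3 + 5 + 8 = 70 gems with no type reaching 9.
The next gem forces some type to 9, so 70 + 1 = 71.

71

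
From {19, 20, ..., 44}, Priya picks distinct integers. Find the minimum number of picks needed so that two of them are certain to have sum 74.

20

A set avoiding the sum 74 can contain at most one of each pair {x, 74−x}, plus the 12 elements whose complement lies outside the range or equal to its own complement.
The integers 19, …, 37 (19 of them) are such a set: any two sum to at least 19+20 = 39 and at most 36+37 = 73 < 74.
By the pigeonhole principle, any 20th integer completes one of the 7 pairs, so 20 choices force a sum of 74.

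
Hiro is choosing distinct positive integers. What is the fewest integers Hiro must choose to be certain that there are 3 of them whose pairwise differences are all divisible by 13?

27

Integers whose pairwise differences are multiples of 13 are exactly those sharing a remainder mod 13. The 13 residue classes mod 13 are the pigeonholes.
With 26 integers one could put 2 in each residue class and have no class reach 3.
The 27th integer pushes some class to 3, so 13·2 + 1 = 27.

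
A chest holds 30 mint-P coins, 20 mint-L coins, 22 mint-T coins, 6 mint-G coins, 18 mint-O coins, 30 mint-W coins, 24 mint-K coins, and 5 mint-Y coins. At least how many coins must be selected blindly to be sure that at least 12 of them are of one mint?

An adversary could hand out at most 11 coins per mint (mint-G, mint-Y run out sooner): 11 + 11 + 11 + 6 + 11 + 11 + 11 + 5 = 77 coins and still no mint has 12.
By pigeonhole, one more coin lands in a mint already at 11, so 78 draws are enough and 77 are not.

78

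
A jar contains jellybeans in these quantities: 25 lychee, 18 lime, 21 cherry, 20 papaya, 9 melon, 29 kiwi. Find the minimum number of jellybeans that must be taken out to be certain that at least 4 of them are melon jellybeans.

In the worst case for collecting melon jellybeans, every non-melon jellybean comes out first.
There are 25 + 18 + 21 + 20 + 29 = 113 non-melon jellybeans altogether.
After those, each further jellybean must be melon, so 113 + 4 = 117 draws guarantee 4 melon jellybeans.

117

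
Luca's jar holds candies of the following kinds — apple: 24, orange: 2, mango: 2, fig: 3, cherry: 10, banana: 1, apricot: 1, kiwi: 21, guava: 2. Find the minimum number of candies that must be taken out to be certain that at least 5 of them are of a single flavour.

24

The 9 flavours are the holes; the candies drawn are the pigeons.
To avoid 5 of any one flavour, the worst case takes at most 4 of each flavour, or every candy of a flavour that has fewer than 4.
That gives 4 + 2 + 2 + 3 + 4 + 1 + 1 + 4 + 2 = 23 candies with no flavour reaching 5.
The next candy forces some flavour to 5, so 23 + 1 = 24.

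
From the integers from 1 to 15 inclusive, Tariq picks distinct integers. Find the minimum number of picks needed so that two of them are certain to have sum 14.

A set avoiding the sum 14 can contain at most one of each pair {x, 14−x}, plus the 3 elements whose complement lies outside the range or equal to its own complement.
The integers 7, …, 15 (9 of them) are such a set: any two sum to at least 7+8 = 15 > 14.
Any 10th integer completes one of the 6 pairs, so 10 choices force a sum of 14.

10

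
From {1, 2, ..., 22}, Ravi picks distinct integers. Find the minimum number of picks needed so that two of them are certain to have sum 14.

Group the elements by complementary pair {x, 14−x}: {1,13}, {2,12}, {3,11}, …, giving 6 two-element pairs, the single value 7 (it cannot pair with itself since the integers are distinct), and 9 integers whose partner 14−x falls outside [1,22].
By pigeonhole, treating each of those 16 groups as a pigeonhole, one can pick one integer per group — 16 integers — with no two summing to 14.
The 17th integer lands in an occupied pair, forcing a sum of 14.

17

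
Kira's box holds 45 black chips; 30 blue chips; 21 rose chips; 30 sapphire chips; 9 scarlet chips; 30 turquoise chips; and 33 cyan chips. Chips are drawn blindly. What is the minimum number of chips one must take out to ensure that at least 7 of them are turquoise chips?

In the worst case for collecting turquoise chips, every non-turquoise chip comes out first.
There are 45 + 30 + 21 + 30 + 9 + 33 = 168 non-turquoise chips altogether.
After those, each further chip must be turquoise, so 168 + 7 = 175 draws guarantee 7 turquoise chips.

175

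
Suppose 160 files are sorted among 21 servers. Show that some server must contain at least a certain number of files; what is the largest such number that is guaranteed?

8

The 21 servers are the holes and the 160 files are the pigeons.
If every server held at most 7 files, the total would be at most 21 × 7 = 147, which is less than 160.
So some server holds at least ⌈160/21⌉ = 8 files.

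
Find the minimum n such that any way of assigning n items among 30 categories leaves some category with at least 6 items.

151

With 150 items one could put exactly 5 in each of the 30 categories, and no category would reach 6.
Pigeonhole: one more item must land in a category that already has 5, giving it 6.
So 30 × 5 + 1 = 151 items are required.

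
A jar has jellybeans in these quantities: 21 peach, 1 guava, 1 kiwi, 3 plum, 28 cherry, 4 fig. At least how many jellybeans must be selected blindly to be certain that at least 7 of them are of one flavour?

22

By the pigeonhole principle, put each drawn jellybean into a box by flavour. The largest draw with every box below 7 takes min(count, 6) from each flavour; flavours with fewer than 6 contribute all they have.
Σ min(cᵢ, 6) = 6 + 1 + 1 + 3 + 6 + 4 = 21.
Draw number 21 + 1 = 22 must push one box to 7.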